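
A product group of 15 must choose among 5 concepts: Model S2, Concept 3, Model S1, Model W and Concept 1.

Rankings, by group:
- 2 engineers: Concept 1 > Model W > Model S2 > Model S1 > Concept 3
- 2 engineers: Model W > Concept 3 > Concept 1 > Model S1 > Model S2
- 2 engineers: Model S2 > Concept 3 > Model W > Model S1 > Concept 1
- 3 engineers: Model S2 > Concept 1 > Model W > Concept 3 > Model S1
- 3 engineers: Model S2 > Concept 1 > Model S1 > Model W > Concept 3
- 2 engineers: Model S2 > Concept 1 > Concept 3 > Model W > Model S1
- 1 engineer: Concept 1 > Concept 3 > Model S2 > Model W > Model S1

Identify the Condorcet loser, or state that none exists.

Model S1

Pairwise majorities:
Model S2–Concept 3: Model S2 12–3.
Model S2 vs Model S1: 2+2+3+3+2+1 = 13 for Model S2, 2 for Model S1 — Model S2 by 13–2.
Model S2 vs Model W: 11 to 4, Model S2.
Model S2 vs Concept 1: Model S2 is ranked higher on 2+3+3+2 = 10 ballots, Concept 1 on 5. Model S2 wins 10–5.
Concept 3 vs Model S1: Concept 3 wins 10–5.
Concept 3 vs Model W: Model W wins 10–5.
Concept 3 vs Concept 1: 4 to 11, Concept 1.
Model S1 vs Model W: Model S1 preferred on 3 ballots; Model W wins 12–3.
Model S1 vs Concept 1: Concept 1 wins 13–2.
Model W vs Concept 1: 4 to 11, Concept 1.
Model S1 is beaten in every head-to-head and is the Condorcet loser.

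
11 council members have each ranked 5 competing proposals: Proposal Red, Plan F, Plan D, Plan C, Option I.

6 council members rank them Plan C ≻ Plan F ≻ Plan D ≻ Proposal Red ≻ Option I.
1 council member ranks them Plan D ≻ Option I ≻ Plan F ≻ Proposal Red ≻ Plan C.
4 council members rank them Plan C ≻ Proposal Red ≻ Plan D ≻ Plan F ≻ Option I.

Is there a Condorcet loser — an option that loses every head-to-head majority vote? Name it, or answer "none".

Option I

Head-to-head results (11 council members):
Proposal Red vs Plan F: 4 for Proposal Red, 7 for Plan F — Plan F by 7–4.
Proposal Red vs Plan D: 4 to 7, Plan D.
Proposal Red vs Plan C: 1 to 10, Plan C.
Proposal Red vs Option I: Proposal Red wins 10–1.
Plan F vs Plan D: Plan F preferred on 6 ballots; Plan F wins 6–5.
Plan F vs Plan C: 1 to 10, Plan C.
Plan F vs Option I: 6+4 = 10 for Plan F, 1 for Option I — Plan F by 10–1.
Plan D vs Plan C: Plan C wins 10–1.
Plan D vs Option I: Plan D wins 11–0.
Plan C vs Option I: Plan C wins 10–1.
Only Option I has no wins; Option I is the Condorcet loser.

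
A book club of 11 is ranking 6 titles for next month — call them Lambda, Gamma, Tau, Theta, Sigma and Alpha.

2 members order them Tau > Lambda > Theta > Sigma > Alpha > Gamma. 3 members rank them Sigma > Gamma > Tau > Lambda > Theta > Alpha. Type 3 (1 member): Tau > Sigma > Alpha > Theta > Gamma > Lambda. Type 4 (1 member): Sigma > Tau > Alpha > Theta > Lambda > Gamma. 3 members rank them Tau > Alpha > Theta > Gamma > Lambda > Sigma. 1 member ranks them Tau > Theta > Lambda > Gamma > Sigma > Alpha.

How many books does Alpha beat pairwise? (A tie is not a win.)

1

Alpha against each rival (11 members):
Alpha vs Lambda: 5 to 6, Lambda.
Alpha vs Gamma: Alpha is ranked higher on 2+1+1+3 = 7 ballots, Gamma on 4. Alpha wins 7–4.
Alpha vs Tau: 0 to 11, Tau.
Alpha vs Theta: 5 to 6, Theta.
Alpha vs Sigma: Alpha is ranked higher on 3 ballots, Sigma on 8. Sigma wins 8–3.
Alpha beats Gamma; loses to Lambda, Tau, Theta, Sigma — 1 pairwise win.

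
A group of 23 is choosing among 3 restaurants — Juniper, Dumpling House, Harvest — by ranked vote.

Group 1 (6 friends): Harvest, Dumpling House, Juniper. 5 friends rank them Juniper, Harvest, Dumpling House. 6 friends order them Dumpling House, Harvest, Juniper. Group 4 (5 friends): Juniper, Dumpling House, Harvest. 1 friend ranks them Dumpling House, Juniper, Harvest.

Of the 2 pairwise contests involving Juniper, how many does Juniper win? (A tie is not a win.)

Juniper against each rival (23 friends):
Juniper vs Dumpling House: 10 to 13, Dumpling House.
Juniper–Harvest: Harvest 12–11.
Juniper beats no one; loses to Dumpling House, Harvest — 0 pairwise wins.

0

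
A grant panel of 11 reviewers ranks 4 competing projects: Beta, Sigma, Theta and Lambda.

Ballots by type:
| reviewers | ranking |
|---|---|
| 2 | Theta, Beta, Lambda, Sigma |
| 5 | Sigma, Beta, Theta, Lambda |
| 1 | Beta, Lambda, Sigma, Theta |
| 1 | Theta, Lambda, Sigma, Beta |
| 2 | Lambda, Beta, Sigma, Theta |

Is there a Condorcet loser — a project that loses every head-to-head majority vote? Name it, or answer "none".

none

Head-to-head results (11 reviewers):
Beta vs Sigma: Beta preferred on 2+1+2 = 5 ballots; Sigma wins 6–5.
Beta–Theta: Beta 8–3.
Beta vs Lambda: Beta is ranked higher on 2+5+1 = 8 ballots, Lambda on 3. Beta wins 8–3.
Sigma vs Theta: Sigma wins 8–3.
Sigma vs Lambda: Lambda, 6–5.
Theta vs Lambda: Theta wins 8–3.
Every project wins at least one matchup (Beta beats Theta; Sigma beats Beta; Theta beats Lambda; Lambda beats Sigma), so there is no Condorcet loser.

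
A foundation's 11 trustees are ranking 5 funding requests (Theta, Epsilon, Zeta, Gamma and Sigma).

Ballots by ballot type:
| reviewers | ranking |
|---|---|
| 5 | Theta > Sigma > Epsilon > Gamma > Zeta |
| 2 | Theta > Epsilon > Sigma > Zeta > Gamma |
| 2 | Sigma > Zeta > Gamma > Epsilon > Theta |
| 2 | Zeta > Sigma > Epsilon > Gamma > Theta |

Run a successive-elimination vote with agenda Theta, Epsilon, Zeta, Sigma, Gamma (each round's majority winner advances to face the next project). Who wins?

Round 1: Theta vs Epsilon — 7–4, Theta advances.
Round 2: Theta vs Zeta — 7–4, Theta advances.
Round 3: Theta vs Sigma — 7–4, Theta advances.
Round 4: Theta vs Gamma — 7–4, Theta advances.
The agenda winner is Theta.

Theta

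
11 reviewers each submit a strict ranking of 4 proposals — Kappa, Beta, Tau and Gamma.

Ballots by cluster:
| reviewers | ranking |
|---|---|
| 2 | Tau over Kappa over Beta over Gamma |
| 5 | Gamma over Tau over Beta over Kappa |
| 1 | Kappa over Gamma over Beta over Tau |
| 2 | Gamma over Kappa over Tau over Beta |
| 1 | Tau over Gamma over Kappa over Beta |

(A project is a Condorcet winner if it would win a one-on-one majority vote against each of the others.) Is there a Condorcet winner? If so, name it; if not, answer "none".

Gamma

Pairwise majorities:
Kappa vs Beta: Kappa wins 6–5.
Kappa vs Tau: Tau, 8–3.
Kappa–Gamma: Gamma 8–3.
Beta vs Tau: Tau, 10–1.
Beta vs Gamma: Gamma, 9–2.
Tau vs Gamma: Gamma, 8–3.
Gamma defeats every rival head-to-head and is the Condorcet winner.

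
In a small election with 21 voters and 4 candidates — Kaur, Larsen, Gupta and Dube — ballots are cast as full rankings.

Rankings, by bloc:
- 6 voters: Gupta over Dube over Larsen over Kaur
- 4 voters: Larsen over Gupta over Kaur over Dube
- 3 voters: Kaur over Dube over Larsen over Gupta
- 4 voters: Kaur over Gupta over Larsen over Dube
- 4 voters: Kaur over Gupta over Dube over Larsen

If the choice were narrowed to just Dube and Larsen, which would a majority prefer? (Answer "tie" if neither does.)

Dube

Ballots ranking Dube above Larsen: 6 + 3 + 4 = 13.
Ballots ranking Larsen above Dube: 21 − 13 = 8.
Dube wins the head-to-head 13–8.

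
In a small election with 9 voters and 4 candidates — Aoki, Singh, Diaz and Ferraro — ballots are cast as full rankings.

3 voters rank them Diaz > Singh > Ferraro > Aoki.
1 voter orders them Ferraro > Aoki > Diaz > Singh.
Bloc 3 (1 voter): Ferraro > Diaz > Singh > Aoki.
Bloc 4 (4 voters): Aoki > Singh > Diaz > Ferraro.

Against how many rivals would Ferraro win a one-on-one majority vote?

Ferraro against each rival (9 voters):
Ferraro vs Aoki: Ferraro, 5–4.
Ferraro vs Singh: 2 to 7, Singh.
Ferraro vs Diaz: 1+1 = 2 for Ferraro, 7 for Diaz — Diaz by 7–2.
Ferraro beats Aoki; loses to Singh, Diaz — 1 pairwise win.

1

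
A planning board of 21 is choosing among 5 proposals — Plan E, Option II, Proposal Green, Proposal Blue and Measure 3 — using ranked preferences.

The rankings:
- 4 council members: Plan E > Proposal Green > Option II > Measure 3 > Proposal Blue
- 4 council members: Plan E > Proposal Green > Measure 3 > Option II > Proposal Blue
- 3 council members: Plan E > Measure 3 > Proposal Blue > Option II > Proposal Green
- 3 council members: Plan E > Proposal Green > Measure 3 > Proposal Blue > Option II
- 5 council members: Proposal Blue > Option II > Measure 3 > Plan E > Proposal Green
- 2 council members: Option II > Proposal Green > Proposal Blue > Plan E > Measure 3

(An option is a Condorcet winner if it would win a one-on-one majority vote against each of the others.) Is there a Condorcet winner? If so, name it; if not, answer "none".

Check each pair by majority over 21 ballots:
Plan E vs Option II: Plan E wins 14–7.
Plan E vs Proposal Green: Plan E, 19–2.
Plan E vs Proposal Blue: 14 to 7, Plan E.
Plan E vs Measure 3: Plan E wins 16–5.
Option II vs Proposal Green: Option II is ranked higher on 3+5+2 = 10 ballots, Proposal Green on 11. Proposal Green wins 11–10.
Option II–Proposal Blue: Proposal Blue 11–10.
Option II vs Measure 3: Option II wins 11–10.
Proposal Green vs Proposal Blue: Proposal Green wins 13–8.
Proposal Green vs Measure 3: Proposal Green is ranked higher on 4+4+3+2 = 13 ballots, Measure 3 on 8. Proposal Green wins 13–8.
Proposal Blue vs Measure 3: Proposal Blue preferred on 5+2 = 7 ballots; Measure 3 wins 14–7.
Only Plan E has no losses; Plan E is the Condorcet winner.

Plan E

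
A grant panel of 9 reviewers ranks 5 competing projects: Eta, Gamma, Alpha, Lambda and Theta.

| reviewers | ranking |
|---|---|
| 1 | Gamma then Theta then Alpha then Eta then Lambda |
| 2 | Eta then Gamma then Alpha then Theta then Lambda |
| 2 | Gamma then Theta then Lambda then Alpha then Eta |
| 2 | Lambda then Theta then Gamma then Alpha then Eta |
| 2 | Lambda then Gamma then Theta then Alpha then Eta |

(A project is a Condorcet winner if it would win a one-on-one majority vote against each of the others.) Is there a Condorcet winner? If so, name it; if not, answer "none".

Pairwise majorities:
Eta–Gamma: Gamma 7–2.
Eta–Alpha: Alpha 7–2.
Eta vs Lambda: Lambda, 6–3.
Eta vs Theta: Theta wins 7–2.
Gamma vs Alpha: Gamma wins 9–0.
Gamma vs Lambda: Gamma wins 5–4.
Gamma–Theta: Gamma 7–2.
Alpha vs Lambda: Lambda, 6–3.
Alpha vs Theta: Theta wins 7–2.
Lambda vs Theta: Theta wins 5–4.
Gamma wins every pairwise contest, so Gamma is the Condorcet winner.

Gamma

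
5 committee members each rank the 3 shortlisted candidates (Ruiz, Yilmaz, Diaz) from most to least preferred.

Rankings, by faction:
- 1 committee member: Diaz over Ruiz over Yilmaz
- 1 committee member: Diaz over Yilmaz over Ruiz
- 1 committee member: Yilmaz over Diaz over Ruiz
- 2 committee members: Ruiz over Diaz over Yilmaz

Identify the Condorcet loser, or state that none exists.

Head-to-head results (5 committee members):
Ruiz vs Yilmaz: Ruiz, 3–2.
Ruiz vs Diaz: 2 to 3, Diaz.
Yilmaz vs Diaz: Yilmaz preferred on 1 ballot; Diaz wins 4–1.
Yilmaz is beaten in every head-to-head and is the Condorcet loser.

Yilmaz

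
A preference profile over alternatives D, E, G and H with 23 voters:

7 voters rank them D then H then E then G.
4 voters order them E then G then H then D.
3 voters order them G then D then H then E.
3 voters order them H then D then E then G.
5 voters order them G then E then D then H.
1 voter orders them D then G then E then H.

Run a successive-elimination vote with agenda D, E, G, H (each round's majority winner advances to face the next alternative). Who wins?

G

Round 1: D vs E — 14–9, D advances.
Round 2: D vs G — 11–12, G advances.
Round 3: G vs H — 13–10, G advances.
The agenda winner is G.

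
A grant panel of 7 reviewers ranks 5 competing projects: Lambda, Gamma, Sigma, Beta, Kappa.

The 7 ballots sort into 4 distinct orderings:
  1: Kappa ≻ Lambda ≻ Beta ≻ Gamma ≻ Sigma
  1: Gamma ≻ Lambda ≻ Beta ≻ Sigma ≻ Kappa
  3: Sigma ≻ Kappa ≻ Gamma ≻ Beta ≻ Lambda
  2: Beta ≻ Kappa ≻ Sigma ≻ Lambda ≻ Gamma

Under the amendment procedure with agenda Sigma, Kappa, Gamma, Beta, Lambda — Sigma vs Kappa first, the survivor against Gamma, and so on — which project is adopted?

Beta

Round 1: Sigma vs Kappa — 4–3, Sigma advances.
Round 2: Sigma vs Gamma — 5–2, Sigma advances.
Round 3: Sigma vs Beta — 3–4, Beta advances.
Round 4: Beta vs Lambda — 5–2, Beta advances.
The agenda winner is Beta.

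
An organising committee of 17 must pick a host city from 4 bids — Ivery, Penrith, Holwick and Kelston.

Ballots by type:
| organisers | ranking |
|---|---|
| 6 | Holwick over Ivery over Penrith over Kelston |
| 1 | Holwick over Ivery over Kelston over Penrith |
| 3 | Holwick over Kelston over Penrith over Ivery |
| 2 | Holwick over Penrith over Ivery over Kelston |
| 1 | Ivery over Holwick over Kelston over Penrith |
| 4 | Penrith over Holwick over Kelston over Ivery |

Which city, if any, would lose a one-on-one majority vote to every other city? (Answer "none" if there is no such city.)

Kelston

Head-to-head results (17 organisers):
Ivery vs Penrith: Ivery preferred on 6+1+1 = 8 ballots; Penrith wins 9–8.
Ivery vs Holwick: Ivery preferred on 1 ballot; Holwick wins 16–1.
Ivery vs Kelston: Ivery preferred on 6+1+2+1 = 10 ballots; Ivery wins 10–7.
Penrith vs Holwick: 4 for Penrith, 13 for Holwick — Holwick by 13–4.
Penrith–Kelston: Penrith 12–5.
Holwick–Kelston: Holwick 17–0.
Kelston loses to every other city — it is the Condorcet loser.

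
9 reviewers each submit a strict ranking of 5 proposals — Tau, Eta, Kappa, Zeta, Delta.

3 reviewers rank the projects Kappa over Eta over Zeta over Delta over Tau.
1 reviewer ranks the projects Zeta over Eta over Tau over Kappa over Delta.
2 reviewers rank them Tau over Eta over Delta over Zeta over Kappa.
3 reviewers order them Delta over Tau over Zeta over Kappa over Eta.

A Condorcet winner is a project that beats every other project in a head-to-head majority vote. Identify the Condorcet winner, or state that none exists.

none

Pairwise majorities:
Tau vs Eta: Tau preferred on 2+3 = 5 ballots; Tau wins 5–4.
Tau vs Kappa: Tau is ranked higher on 1+2+3 = 6 ballots, Kappa on 3. Tau wins 6–3.
Tau vs Zeta: Tau is ranked higher on 2+3 = 5 ballots, Zeta on 4. Tau wins 5–4.
Tau vs Delta: 1+2 = 3 for Tau, 6 for Delta — Delta by 6–3.
Eta vs Kappa: Eta is ranked higher on 1+2 = 3 ballots, Kappa on 6. Kappa wins 6–3.
Eta vs Zeta: 5 to 4, Eta.
Eta vs Delta: Eta preferred on 3+1+2 = 6 ballots; Eta wins 6–3.
Kappa vs Zeta: 3 for Kappa, 6 for Zeta — Zeta by 6–3.
Kappa vs Delta: Kappa preferred on 3+1 = 4 ballots; Delta wins 5–4.
Zeta vs Delta: 4 to 5, Delta.
Each project drops at least one matchup (Tau loses to Delta; Eta loses to Tau; Kappa loses to Tau; Zeta loses to Tau; Delta loses to Eta); the cycle Tau beats Eta beats Delta beats Tau rules out a Condorcet winner.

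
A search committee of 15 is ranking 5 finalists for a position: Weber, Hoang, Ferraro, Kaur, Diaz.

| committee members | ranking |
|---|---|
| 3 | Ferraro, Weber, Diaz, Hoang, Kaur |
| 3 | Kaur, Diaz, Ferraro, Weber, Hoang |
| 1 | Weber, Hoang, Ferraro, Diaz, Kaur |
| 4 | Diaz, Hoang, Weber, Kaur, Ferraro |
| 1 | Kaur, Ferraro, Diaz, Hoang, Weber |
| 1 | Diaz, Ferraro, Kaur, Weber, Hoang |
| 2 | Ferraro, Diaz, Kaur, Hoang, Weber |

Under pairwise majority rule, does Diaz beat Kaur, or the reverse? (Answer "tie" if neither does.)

Ballots ranking Diaz above Kaur: 3 + 1 + 4 + 1 + 2 = 11.
Ballots ranking Kaur above Diaz: 15 − 11 = 4.
Diaz wins the head-to-head 11–4.

Diaz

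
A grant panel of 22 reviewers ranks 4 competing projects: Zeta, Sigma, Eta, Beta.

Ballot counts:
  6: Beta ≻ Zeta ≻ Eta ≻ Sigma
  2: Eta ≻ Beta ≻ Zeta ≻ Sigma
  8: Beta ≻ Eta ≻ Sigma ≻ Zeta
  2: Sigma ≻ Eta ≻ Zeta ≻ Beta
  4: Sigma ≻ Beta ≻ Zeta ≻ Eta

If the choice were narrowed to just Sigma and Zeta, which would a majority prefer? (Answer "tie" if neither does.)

Ballots ranking Sigma above Zeta: 8 + 2 + 4 = 14.
Ballots ranking Zeta above Sigma: 22 − 14 = 8.
Sigma wins the head-to-head 14–8.

Sigma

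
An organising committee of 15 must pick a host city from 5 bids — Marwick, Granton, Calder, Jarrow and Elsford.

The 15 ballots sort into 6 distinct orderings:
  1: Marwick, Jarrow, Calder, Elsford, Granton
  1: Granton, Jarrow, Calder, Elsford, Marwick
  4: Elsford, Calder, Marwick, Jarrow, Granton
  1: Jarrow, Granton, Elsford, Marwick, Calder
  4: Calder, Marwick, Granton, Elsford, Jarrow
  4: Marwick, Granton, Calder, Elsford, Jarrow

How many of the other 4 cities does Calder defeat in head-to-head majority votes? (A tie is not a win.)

Calder against each rival (15 organisers):
Calder vs Marwick: Calder wins 9–6.
Calder–Granton: Calder 9–6.
Calder vs Jarrow: Calder wins 12–3.
Calder vs Elsford: Calder, 10–5.
Calder beats Marwick, Granton, Jarrow, Elsford — 4 pairwise wins.

4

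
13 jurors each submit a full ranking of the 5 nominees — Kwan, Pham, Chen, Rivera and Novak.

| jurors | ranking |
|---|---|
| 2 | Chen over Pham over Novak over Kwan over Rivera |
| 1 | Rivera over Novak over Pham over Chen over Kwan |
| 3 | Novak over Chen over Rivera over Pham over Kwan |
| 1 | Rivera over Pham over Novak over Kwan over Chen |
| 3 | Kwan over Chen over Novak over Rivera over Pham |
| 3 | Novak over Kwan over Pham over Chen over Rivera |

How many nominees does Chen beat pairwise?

Chen against each rival (13 jurors):
Chen vs Kwan: Kwan, 7–6.
Chen vs Pham: 2+3+3 = 8 for Chen, 5 for Pham — Chen by 8–5.
Chen vs Rivera: 11 to 2, Chen.
Chen vs Novak: Novak, 8–5.
Chen beats Pham, Rivera; loses to Kwan, Novak — 2 pairwise wins.

2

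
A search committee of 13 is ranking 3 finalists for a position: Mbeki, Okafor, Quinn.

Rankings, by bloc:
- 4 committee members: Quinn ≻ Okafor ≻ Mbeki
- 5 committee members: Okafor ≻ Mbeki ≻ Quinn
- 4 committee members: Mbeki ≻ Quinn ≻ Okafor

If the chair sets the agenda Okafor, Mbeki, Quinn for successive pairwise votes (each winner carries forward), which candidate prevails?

Quinn

Round 1: Okafor vs Mbeki — 9–4, Okafor advances.
Round 2: Okafor vs Quinn — 5–8, Quinn advances.
Quinn survives the agenda.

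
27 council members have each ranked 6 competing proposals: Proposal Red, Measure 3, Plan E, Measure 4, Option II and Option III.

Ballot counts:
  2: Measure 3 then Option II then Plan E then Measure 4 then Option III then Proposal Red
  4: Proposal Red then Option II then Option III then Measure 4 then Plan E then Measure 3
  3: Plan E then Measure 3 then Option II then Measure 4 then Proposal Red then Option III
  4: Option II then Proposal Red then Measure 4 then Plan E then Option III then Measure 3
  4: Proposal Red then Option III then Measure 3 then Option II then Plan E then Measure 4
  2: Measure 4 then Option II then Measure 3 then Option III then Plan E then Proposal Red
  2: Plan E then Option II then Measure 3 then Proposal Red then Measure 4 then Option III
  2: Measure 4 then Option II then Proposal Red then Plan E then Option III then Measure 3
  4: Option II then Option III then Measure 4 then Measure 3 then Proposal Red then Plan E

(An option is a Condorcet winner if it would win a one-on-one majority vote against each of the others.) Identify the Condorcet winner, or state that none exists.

Option II

Check each pair by majority over 27 ballots:
Proposal Red vs Measure 3: 14 to 13, Proposal Red.
Proposal Red vs Plan E: Proposal Red wins 18–9.
Proposal Red vs Measure 4: Proposal Red, 14–13.
Proposal Red vs Option II: 4+4 = 8 for Proposal Red, 19 for Option II — Option II by 19–8.
Proposal Red vs Option III: Proposal Red wins 19–8.
Measure 3 vs Plan E: Measure 3 is ranked higher on 2+4+2+4 = 12 ballots, Plan E on 15. Plan E wins 15–12.
Measure 3 vs Measure 4: 11 to 16, Measure 4.
Measure 3 vs Option II: Option II wins 18–9.
Measure 3–Option III: Option III 18–9.
Plan E vs Measure 4: Measure 4, 16–11.
Plan E vs Option II: Plan E is ranked higher on 3+2 = 5 ballots, Option II on 22. Option II wins 22–5.
Plan E vs Option III: Plan E preferred on 2+3+4+2+2 = 13 ballots; Option III wins 14–13.
Measure 4 vs Option II: Option II wins 23–4.
Measure 4 vs Option III: Measure 4 is ranked higher on 2+3+4+2+2+2 = 15 ballots, Option III on 12. Measure 4 wins 15–12.
Option II vs Option III: Option II is ranked higher on 23 ballots, Option III on 4. Option II wins 23–4.
Only Option II has no losses; Option II is the Condorcet winner.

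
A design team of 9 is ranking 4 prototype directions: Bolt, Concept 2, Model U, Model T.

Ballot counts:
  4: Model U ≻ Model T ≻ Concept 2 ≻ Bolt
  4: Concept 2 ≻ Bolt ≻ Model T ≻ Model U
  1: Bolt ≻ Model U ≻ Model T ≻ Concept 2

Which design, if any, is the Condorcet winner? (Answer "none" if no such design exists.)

none

Check each pair by majority over 9 ballots:
Bolt–Concept 2: Concept 2 8–1.
Bolt–Model U: Bolt 5–4.
Bolt vs Model T: Bolt, 5–4.
Concept 2–Model U: Model U 5–4.
Concept 2–Model T: Model T 5–4.
Model U vs Model T: Model U wins 5–4.
Each design drops at least one matchup (Bolt loses to Concept 2; Concept 2 loses to Model U; Model U loses to Bolt; Model T loses to Bolt); the cycle Bolt > Model U > Concept 2 > Bolt rules out a Condorcet winner.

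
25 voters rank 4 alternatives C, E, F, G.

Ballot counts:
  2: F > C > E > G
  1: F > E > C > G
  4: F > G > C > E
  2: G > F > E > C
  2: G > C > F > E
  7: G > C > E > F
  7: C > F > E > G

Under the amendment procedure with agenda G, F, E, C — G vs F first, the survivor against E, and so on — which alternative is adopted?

Round 1: G vs F — 11–14, F advances.
Round 2: F vs E — 18–7, F advances.
Round 3: F vs C — 9–16, C advances.
The agenda winner is C.

C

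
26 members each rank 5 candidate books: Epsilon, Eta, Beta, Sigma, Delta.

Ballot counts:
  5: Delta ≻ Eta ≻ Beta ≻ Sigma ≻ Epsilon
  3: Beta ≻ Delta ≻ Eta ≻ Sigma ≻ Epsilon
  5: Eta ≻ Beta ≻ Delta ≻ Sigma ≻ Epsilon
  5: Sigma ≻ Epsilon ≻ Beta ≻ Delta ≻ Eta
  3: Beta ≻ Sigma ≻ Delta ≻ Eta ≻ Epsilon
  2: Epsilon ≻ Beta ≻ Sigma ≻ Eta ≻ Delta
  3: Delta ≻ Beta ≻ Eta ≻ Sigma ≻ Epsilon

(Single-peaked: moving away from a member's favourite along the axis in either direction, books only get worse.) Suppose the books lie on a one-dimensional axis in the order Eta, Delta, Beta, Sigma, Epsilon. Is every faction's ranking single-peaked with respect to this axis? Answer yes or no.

no

Axis positions: Eta=1, Delta=2, Beta=3, Sigma=4, Epsilon=5.
Faction 1 (peak Delta at position 2): ranking walks positions 2-1-3-4-5, expanding outward from the peak — single-peaked.
Faction 2 (peak Beta at position 3): ranking walks positions 3-2-1-4-5, expanding outward from the peak — single-peaked.
Faction 3: ranking walks positions 1-3-2-4-5; Beta is ranked above Delta even though Delta lies between Beta and the peak Eta on the axis — preferences dip and rise again. Not single-peaked.
Faction 4 (peak Sigma at position 4): ranking walks positions 4-5-3-2-1, expanding outward from the peak — single-peaked.
Faction 5 (peak Beta at position 3): ranking walks positions 3-4-2-1-5, expanding outward from the peak — single-peaked.
Faction 6: ranking walks positions 5-3-4-1-2; Beta is ranked above Sigma even though Sigma lies between Beta and the peak Epsilon on the axis — preferences dip and rise again. Not single-peaked.
Faction 7 (peak Delta at position 2): ranking walks positions 2-3-1-4-5, expanding outward from the peak — single-peaked.
Faction 3 violates single-peakedness, so the profile is not single-peaked on this axis.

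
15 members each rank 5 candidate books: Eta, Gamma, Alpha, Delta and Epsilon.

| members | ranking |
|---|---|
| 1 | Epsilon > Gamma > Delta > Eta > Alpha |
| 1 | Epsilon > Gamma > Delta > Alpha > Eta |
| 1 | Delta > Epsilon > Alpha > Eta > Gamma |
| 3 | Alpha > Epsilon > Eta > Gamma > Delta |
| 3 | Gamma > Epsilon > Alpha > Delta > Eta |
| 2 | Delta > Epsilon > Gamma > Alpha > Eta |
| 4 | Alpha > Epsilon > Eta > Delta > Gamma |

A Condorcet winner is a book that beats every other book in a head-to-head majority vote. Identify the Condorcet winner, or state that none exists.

Check each pair by majority over 15 ballots:
Eta–Gamma: Eta 8–7.
Eta vs Alpha: Alpha wins 14–1.
Eta–Delta: Delta 8–7.
Eta vs Epsilon: Epsilon, 15–0.
Gamma–Alpha: Alpha 8–7.
Gamma vs Delta: Gamma, 8–7.
Gamma vs Epsilon: Epsilon, 12–3.
Alpha vs Delta: Alpha wins 10–5.
Alpha vs Epsilon: Epsilon wins 8–7.
Delta vs Epsilon: Epsilon wins 12–3.
Epsilon defeats every rival head-to-head and is the Condorcet winner.

Epsilon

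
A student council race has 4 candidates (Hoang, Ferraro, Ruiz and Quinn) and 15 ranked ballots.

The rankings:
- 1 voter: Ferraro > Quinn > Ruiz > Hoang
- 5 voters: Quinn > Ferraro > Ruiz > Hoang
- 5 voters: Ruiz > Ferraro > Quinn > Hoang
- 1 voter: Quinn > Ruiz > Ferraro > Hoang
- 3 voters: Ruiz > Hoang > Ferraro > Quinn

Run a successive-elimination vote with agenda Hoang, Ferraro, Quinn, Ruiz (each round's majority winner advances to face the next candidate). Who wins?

Round 1: Hoang vs Ferraro — 3–12, Ferraro advances.
Round 2: Ferraro vs Quinn — 9–6, Ferraro advances.
Round 3: Ferraro vs Ruiz — 6–9, Ruiz advances.
Ruiz survives the agenda.

Ruiz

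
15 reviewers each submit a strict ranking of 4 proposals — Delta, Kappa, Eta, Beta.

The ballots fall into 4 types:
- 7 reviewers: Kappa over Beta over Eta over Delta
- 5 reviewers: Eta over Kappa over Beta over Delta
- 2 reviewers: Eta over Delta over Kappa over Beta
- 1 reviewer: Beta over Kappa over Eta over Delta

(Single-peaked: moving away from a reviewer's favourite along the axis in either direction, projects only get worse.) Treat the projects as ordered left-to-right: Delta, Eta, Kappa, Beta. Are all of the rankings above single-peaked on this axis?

Axis positions: Delta=1, Eta=2, Kappa=3, Beta=4.
Type 1 (peak Kappa at position 3): ranking walks positions 3-4-2-1, expanding outward from the peak — single-peaked.
Type 2 (peak Eta at position 2): ranking walks positions 2-3-4-1, expanding outward from the peak — single-peaked.
Type 3 (peak Eta at position 2): ranking walks positions 2-1-3-4, expanding outward from the peak — single-peaked.
Type 4 (peak Beta at position 4): ranking walks positions 4-3-2-1, expanding outward from the peak — single-peaked.
Every ranking is single-peaked on this axis.

yes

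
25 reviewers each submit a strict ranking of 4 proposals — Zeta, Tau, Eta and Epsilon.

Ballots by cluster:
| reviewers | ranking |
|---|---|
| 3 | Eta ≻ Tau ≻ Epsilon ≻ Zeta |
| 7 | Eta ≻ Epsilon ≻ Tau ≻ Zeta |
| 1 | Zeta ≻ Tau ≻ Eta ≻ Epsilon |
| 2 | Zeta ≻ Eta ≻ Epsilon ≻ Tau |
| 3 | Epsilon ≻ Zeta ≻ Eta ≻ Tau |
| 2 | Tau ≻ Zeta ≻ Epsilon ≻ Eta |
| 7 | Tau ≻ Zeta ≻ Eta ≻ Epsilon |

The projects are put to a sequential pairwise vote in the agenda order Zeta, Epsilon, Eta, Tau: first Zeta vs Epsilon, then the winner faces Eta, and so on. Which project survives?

Eta

Round 1: Zeta vs Epsilon — 12–13, Epsilon advances.
Round 2: Epsilon vs Eta — 5–20, Eta advances.
Round 3: Eta vs Tau — 15–10, Eta advances.
Eta survives the agenda.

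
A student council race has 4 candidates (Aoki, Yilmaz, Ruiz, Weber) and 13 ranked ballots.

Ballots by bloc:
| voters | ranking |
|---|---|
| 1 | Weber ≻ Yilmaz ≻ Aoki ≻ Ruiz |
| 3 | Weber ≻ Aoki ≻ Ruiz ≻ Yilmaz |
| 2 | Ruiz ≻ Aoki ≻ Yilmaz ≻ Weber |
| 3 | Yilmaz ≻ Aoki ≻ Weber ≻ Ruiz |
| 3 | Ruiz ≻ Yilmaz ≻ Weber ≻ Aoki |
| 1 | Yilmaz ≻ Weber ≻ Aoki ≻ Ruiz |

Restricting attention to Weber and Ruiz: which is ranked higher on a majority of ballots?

Weber

Ballots ranking Weber above Ruiz: 1 + 3 + 3 + 1 = 8.
Ballots ranking Ruiz above Weber: 13 − 8 = 5.
Weber wins the head-to-head 8–5.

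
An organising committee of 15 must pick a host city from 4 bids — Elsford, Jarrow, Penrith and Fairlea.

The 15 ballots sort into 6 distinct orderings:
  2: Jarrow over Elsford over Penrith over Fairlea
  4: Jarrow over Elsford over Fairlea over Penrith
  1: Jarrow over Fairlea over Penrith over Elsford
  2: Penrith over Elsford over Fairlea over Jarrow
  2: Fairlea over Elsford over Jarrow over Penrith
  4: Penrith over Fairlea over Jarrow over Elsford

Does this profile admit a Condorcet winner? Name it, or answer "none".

none

Head-to-head results (15 organisers):
Elsford vs Jarrow: 4 to 11, Jarrow.
Elsford vs Penrith: Elsford preferred on 2+4+2 = 8 ballots; Elsford wins 8–7.
Elsford vs Fairlea: Elsford preferred on 2+4+2 = 8 ballots; Elsford wins 8–7.
Jarrow–Penrith: Jarrow 9–6.
Jarrow vs Fairlea: Jarrow preferred on 2+4+1 = 7 ballots; Fairlea wins 8–7.
Penrith vs Fairlea: Penrith, 8–7.
No city is unbeaten: Elsford loses to Jarrow; Jarrow loses to Fairlea; Penrith loses to Elsford; Fairlea loses to Elsford. In particular Elsford > Fairlea > Jarrow > Elsford is a majority cycle — no Condorcet winner exists.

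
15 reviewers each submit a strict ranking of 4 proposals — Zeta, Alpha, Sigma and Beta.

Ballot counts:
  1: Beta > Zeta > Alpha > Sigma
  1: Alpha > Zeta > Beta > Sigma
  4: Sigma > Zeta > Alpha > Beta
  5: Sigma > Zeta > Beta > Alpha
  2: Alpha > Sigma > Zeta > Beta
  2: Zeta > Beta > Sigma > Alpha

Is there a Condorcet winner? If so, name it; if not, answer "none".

Pairwise majorities:
Zeta vs Alpha: Zeta is ranked higher on 1+4+5+2 = 12 ballots, Alpha on 3. Zeta wins 12–3.
Zeta vs Sigma: 1+1+2 = 4 for Zeta, 11 for Sigma — Sigma by 11–4.
Zeta vs Beta: 1+4+5+2+2 = 14 for Zeta, 1 for Beta — Zeta by 14–1.
Alpha vs Sigma: 4 to 11, Sigma.
Alpha vs Beta: Alpha preferred on 1+4+2 = 7 ballots; Beta wins 8–7.
Sigma vs Beta: 11 to 4, Sigma.
Sigma wins every pairwise contest, so Sigma is the Condorcet winner.

Sigma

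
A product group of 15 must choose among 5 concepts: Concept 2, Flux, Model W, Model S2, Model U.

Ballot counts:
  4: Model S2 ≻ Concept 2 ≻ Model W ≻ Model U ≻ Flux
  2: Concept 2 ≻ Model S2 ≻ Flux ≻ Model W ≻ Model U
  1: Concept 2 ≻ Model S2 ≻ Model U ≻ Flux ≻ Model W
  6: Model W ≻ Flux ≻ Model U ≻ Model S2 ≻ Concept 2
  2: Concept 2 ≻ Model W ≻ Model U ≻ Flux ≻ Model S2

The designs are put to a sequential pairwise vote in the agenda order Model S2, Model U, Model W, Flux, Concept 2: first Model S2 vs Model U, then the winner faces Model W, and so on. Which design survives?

Concept 2

Round 1: Model S2 vs Model U — 7–8, Model U advances.
Round 2: Model U vs Model W — 1–14, Model W advances.
Round 3: Model W vs Flux — 12–3, Model W advances.
Round 4: Model W vs Concept 2 — 6–9, Concept 2 advances.
Concept 2 survives the agenda.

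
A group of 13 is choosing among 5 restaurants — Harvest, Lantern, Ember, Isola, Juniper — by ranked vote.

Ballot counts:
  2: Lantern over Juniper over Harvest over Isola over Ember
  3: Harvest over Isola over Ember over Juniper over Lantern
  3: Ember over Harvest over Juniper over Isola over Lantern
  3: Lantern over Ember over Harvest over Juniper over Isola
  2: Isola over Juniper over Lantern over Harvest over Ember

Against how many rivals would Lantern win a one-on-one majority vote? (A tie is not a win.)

Lantern against each rival (13 friends):
Lantern vs Harvest: Lantern wins 7–6.
Lantern vs Ember: Lantern, 7–6.
Lantern vs Isola: Isola wins 8–5.
Lantern vs Juniper: Juniper wins 8–5.
Lantern beats Harvest, Ember; loses to Isola, Juniper — 2 pairwise wins.

2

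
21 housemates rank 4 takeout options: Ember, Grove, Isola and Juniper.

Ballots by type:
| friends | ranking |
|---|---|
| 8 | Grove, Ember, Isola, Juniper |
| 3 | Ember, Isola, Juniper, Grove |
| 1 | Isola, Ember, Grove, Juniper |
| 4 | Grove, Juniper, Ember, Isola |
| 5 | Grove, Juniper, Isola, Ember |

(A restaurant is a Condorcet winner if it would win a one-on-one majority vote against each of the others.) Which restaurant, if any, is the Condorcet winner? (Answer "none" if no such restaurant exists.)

Grove

Check each pair by majority over 21 ballots:
Ember vs Grove: Ember preferred on 3+1 = 4 ballots; Grove wins 17–4.
Ember vs Isola: 15 to 6, Ember.
Ember vs Juniper: 12 to 9, Ember.
Grove vs Isola: 17 to 4, Grove.
Grove vs Juniper: 18 to 3, Grove.
Isola vs Juniper: 8+3+1 = 12 for Isola, 9 for Juniper — Isola by 12–9.
Grove defeats every rival head-to-head and is the Condorcet winner.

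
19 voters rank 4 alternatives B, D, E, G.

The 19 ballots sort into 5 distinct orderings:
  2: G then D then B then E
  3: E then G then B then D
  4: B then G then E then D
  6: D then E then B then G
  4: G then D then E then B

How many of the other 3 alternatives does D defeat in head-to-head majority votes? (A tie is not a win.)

D against each rival (19 voters):
D vs B: D is ranked higher on 2+6+4 = 12 ballots, B on 7. D wins 12–7.
D vs E: D preferred on 2+6+4 = 12 ballots; D wins 12–7.
D–G: G 13–6.
D beats B, E; loses to G — 2 pairwise wins.

2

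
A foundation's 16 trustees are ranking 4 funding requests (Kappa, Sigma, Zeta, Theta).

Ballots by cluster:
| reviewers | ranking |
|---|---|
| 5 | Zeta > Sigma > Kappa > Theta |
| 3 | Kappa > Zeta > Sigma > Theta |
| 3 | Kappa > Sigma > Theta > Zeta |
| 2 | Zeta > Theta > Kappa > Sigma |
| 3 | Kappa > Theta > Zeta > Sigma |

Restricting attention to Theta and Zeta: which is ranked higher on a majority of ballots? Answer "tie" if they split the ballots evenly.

Zeta

Ballots ranking Theta above Zeta: 3 + 3 = 6.
Ballots ranking Zeta above Theta: 16 − 6 = 10.
Zeta wins the head-to-head 10–6.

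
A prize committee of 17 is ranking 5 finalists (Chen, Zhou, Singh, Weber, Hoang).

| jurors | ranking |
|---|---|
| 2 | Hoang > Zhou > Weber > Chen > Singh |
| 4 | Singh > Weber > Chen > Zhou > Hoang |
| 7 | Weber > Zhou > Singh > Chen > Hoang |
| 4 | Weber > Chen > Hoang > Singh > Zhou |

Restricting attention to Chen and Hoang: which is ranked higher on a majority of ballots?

Chen

Ballots ranking Chen above Hoang: 4 + 7 + 4 = 15.
Ballots ranking Hoang above Chen: 17 − 15 = 2.
Chen wins the head-to-head 15–2.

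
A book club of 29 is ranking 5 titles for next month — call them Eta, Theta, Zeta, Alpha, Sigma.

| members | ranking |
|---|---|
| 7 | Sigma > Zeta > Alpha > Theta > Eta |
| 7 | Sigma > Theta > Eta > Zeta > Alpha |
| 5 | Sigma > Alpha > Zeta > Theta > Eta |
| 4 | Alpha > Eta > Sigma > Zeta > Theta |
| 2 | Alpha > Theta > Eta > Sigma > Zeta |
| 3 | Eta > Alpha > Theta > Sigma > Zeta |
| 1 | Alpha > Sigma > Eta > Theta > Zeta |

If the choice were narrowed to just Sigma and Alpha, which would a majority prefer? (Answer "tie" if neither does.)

Sigma

Ballots ranking Sigma above Alpha: 7 + 7 + 5 = 19.
Ballots ranking Alpha above Sigma: 29 − 19 = 10.
Sigma wins the head-to-head 19–10.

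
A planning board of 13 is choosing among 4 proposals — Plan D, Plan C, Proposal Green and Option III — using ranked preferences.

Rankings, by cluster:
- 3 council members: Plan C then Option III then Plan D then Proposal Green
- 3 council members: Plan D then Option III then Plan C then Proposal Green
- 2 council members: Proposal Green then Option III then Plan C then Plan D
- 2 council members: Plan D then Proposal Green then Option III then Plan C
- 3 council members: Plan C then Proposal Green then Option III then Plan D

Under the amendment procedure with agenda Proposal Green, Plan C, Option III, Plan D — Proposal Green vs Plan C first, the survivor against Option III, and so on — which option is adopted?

Option III

Round 1: Proposal Green vs Plan C — 4–9, Plan C advances.
Round 2: Plan C vs Option III — 6–7, Option III advances.
Round 3: Option III vs Plan D — 8–5, Option III advances.
Option III survives the agenda.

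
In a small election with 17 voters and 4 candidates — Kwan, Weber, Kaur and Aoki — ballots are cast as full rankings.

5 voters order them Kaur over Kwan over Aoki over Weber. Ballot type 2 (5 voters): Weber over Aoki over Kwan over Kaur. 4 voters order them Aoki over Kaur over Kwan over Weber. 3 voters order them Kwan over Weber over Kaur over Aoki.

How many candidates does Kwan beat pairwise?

1

Kwan against each rival (17 voters):
Kwan vs Weber: Kwan is ranked higher on 5+4+3 = 12 ballots, Weber on 5. Kwan wins 12–5.
Kwan vs Kaur: Kwan preferred on 5+3 = 8 ballots; Kaur wins 9–8.
Kwan vs Aoki: 5+3 = 8 for Kwan, 9 for Aoki — Aoki by 9–8.
Kwan beats Weber; loses to Kaur, Aoki — 1 pairwise win.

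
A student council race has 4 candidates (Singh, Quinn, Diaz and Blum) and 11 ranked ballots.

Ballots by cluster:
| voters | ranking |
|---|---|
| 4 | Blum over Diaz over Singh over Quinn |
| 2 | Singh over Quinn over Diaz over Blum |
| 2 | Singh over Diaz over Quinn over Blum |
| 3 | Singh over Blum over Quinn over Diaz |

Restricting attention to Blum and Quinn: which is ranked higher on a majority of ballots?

Ballots ranking Blum above Quinn: 4 + 3 = 7.
Ballots ranking Quinn above Blum: 11 − 7 = 4.
Blum wins the head-to-head 7–4.

Blum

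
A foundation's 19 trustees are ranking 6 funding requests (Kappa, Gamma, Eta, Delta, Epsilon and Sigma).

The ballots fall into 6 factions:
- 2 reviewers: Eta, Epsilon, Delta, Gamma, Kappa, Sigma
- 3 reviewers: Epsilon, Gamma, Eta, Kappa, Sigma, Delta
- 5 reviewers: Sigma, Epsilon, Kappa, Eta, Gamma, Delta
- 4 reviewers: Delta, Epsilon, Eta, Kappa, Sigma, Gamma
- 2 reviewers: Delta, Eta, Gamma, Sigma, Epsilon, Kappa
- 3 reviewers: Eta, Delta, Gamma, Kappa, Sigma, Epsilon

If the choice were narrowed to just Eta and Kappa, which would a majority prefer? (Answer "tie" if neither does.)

Eta

Ballots ranking Eta above Kappa: 2 + 3 + 4 + 2 + 3 = 14.
Ballots ranking Kappa above Eta: 19 − 14 = 5.
Eta wins the head-to-head 14–5.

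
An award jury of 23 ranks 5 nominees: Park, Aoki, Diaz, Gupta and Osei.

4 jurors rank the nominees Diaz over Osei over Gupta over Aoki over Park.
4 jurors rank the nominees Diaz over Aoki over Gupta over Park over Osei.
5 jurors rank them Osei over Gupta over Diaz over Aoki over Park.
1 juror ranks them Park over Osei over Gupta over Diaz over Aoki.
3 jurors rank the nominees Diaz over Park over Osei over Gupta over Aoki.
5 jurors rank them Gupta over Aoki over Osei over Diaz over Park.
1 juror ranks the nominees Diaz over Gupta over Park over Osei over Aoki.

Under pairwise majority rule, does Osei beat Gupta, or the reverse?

Ballots ranking Osei above Gupta: 4 + 5 + 1 + 3 = 13.
Ballots ranking Gupta above Osei: 23 − 13 = 10.
Osei wins the head-to-head 13–10.

Osei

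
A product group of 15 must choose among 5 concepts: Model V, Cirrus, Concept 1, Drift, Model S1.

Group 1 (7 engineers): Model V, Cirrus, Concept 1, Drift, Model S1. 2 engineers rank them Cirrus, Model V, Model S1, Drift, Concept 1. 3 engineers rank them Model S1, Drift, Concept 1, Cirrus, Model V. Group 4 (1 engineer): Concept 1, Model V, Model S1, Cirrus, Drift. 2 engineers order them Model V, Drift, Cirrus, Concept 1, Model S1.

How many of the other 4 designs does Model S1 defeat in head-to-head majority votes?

0

Model S1 against each rival (15 engineers):
Model S1 vs Model V: 3 to 12, Model V.
Model S1 vs Cirrus: Cirrus, 11–4.
Model S1 vs Concept 1: Concept 1, 10–5.
Model S1 vs Drift: 2+3+1 = 6 for Model S1, 9 for Drift — Drift by 9–6.
Model S1 beats no one; loses to Model V, Cirrus, Concept 1, Drift — 0 pairwise wins.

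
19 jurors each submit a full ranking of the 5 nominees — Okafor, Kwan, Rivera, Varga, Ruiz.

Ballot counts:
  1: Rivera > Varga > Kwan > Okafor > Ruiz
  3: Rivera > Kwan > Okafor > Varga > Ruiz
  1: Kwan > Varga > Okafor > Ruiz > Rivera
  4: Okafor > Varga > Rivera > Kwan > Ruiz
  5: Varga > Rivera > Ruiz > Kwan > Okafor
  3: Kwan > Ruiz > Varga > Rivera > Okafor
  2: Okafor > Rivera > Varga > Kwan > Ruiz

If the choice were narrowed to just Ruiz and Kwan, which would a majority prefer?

Kwan

Ballots ranking Ruiz above Kwan: 5.
Ballots ranking Kwan above Ruiz: 19 − 5 = 14.
Kwan wins the head-to-head 14–5.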